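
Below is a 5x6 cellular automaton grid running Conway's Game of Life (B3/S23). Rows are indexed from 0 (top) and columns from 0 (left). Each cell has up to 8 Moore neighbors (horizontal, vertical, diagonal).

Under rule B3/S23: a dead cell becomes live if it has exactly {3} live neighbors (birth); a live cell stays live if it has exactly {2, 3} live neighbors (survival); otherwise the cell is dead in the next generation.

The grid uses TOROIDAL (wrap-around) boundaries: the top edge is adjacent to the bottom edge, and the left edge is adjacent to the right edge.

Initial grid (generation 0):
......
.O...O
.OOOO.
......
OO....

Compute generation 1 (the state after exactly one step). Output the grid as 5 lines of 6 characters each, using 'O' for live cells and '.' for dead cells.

Answer: .O....
OO.OO.
OOOOO.
O..O..
......

Derivation:
Simulating step by step:
Generation 0 (given above): 8 live cells
Generation 1: 12 live cells
(generation 1 grid is the final answer)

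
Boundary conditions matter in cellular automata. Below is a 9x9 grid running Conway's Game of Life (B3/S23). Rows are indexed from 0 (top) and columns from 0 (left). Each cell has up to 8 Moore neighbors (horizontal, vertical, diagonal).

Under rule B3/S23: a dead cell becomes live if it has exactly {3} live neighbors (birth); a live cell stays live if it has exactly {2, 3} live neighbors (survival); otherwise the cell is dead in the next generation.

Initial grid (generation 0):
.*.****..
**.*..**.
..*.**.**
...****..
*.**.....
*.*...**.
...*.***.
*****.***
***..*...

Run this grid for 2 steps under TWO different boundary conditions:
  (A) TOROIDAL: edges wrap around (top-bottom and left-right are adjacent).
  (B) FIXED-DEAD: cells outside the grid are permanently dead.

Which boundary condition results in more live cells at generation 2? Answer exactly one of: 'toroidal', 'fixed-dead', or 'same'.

Under TOROIDAL boundary, generation 2:
*.......*
.......*.
..*......
......*..
****.*...
...*..***
.........
.........
.........
Population = 14

Under FIXED-DEAD boundary, generation 2:
***.****.
...****.*
..*.....*
.*....***
.***.*.**
.*.*..*..
.*.......
**...***.
.....***.
Population = 36

Comparison: toroidal=14, fixed-dead=36 -> fixed-dead

Answer: fixed-dead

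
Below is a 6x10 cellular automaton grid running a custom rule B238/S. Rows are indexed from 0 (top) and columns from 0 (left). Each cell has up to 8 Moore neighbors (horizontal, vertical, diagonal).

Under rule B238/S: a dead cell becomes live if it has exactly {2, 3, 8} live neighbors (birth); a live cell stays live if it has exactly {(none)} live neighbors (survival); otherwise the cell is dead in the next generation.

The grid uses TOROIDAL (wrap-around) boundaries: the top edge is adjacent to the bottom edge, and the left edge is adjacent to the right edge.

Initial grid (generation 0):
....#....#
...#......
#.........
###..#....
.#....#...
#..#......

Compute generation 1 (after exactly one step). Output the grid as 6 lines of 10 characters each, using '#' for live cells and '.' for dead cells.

Answer: #.##......
#...#....#
..###....#
......#..#
...###...#
.##.##...#

Derivation:
Simulating step by step:
Generation 0 (given above): 12 live cells
Generation 1: 21 live cells
(generation 1 grid is the final answer)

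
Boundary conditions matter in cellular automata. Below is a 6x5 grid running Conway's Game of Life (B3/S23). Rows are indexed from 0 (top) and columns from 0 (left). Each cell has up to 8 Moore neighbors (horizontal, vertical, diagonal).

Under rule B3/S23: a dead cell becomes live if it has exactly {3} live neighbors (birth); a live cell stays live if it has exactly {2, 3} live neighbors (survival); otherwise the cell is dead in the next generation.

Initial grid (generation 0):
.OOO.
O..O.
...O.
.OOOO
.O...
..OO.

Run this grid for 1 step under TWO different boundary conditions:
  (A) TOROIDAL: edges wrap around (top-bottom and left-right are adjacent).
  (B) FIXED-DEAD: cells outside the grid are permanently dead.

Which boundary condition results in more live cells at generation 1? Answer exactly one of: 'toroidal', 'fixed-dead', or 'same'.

Answer: same

Derivation:
Under TOROIDAL boundary, generation 1:
.O...
.O.O.
OO...
OO.OO
OO..O
...O.
Population = 13

Under FIXED-DEAD boundary, generation 1:
.OOO.
.O.OO
.O...
.O.OO
.O..O
..O..
Population = 13

Comparison: toroidal=13, fixed-dead=13 -> same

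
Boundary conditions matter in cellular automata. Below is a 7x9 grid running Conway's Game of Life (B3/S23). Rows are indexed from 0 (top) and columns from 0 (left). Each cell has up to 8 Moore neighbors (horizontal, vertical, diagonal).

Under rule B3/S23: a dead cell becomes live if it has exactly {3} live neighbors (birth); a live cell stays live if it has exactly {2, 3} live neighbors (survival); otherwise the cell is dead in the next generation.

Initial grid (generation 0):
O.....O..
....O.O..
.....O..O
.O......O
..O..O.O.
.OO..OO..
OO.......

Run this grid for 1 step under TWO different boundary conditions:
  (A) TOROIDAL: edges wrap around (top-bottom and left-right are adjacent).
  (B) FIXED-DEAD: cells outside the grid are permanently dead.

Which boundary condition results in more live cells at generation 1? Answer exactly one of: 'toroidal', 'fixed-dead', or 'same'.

Under TOROIDAL boundary, generation 1:
OO...O...
......OO.
O....O.O.
O.....OOO
O.O..O.O.
O.O..OO..
O.O..OO..
Population = 24

Under FIXED-DEAD boundary, generation 1:
.....O...
......OO.
.....O.O.
......OOO
..O..O.O.
O.O..OO..
OOO......
Population = 18

Comparison: toroidal=24, fixed-dead=18 -> toroidal

Answer: toroidal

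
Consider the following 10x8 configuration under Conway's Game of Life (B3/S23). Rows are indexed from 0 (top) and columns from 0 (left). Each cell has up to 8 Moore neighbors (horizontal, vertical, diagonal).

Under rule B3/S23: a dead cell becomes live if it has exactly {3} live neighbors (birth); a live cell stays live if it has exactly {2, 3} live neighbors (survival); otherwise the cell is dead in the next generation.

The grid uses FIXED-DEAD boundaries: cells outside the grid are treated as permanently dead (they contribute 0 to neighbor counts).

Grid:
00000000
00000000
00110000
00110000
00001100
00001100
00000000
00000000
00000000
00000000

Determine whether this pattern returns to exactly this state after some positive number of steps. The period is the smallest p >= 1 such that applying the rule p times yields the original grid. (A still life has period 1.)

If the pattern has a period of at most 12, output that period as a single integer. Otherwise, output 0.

Answer: 2

Derivation:
Simulating and comparing each generation to the original:
Gen 0 (original, given above): 8 live cells
Gen 1: 6 live cells, differs from original
Gen 2: 8 live cells, MATCHES original -> period = 2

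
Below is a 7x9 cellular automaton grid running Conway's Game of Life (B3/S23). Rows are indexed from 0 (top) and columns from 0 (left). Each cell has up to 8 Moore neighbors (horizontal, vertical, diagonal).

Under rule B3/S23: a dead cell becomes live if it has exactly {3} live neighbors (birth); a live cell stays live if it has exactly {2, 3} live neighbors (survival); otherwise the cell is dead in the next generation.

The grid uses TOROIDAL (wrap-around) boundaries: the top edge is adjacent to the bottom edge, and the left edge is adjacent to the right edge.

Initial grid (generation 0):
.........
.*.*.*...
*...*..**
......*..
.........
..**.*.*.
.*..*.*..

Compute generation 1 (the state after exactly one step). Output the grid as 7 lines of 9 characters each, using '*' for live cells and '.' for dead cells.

Answer: ..*.**...
*...*...*
*...*****
.......**
......*..
..*****..
..*****..

Derivation:
Simulating step by step:
Generation 0 (given above): 15 live cells
Generation 1: 25 live cells
(generation 1 grid is the final answer)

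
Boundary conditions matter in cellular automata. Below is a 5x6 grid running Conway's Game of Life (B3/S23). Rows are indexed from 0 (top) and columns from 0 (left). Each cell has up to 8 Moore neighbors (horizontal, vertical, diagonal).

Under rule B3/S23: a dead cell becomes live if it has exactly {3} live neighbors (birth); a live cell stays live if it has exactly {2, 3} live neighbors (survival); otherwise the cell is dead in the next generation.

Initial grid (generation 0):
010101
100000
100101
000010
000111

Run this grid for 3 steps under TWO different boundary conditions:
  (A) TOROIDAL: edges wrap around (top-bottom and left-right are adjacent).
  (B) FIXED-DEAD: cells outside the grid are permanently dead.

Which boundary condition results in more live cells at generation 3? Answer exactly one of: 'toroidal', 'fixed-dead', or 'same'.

Under TOROIDAL boundary, generation 3:
000111
010001
111000
011100
101101
Population = 15

Under FIXED-DEAD boundary, generation 3:
000000
111000
001000
000010
000010
Population = 6

Comparison: toroidal=15, fixed-dead=6 -> toroidal

Answer: toroidal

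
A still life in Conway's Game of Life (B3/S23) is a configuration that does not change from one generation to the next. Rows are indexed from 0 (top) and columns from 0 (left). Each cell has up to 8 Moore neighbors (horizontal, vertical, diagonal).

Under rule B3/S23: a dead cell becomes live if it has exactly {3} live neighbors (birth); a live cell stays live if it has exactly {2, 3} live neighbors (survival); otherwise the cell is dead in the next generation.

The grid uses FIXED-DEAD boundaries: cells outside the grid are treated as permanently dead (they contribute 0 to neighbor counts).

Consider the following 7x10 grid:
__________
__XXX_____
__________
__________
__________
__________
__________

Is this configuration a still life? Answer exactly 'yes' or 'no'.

Answer: no

Derivation:
Compute generation 1 and compare to generation 0 (given above):
Generation 1:
___X______
___X______
___X______
__________
__________
__________
__________
Cell (0,3) differs: gen0=0 vs gen1=1 -> NOT a still life.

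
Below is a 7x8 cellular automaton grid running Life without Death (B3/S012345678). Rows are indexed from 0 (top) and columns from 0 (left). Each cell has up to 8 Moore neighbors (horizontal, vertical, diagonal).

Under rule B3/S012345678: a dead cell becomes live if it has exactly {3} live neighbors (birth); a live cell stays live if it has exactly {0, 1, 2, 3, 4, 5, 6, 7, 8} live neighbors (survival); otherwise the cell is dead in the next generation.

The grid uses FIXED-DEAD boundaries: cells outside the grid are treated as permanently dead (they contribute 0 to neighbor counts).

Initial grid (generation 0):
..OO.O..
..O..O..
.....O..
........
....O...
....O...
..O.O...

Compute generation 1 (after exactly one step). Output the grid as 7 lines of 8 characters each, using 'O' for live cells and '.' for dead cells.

Simulating step by step:
Generation 0 (given above): 10 live cells
Generation 1: 15 live cells
(generation 1 grid is the final answer)

Answer: ..OOOO..
..OO.OO.
.....O..
........
....O...
....OO..
..OOO...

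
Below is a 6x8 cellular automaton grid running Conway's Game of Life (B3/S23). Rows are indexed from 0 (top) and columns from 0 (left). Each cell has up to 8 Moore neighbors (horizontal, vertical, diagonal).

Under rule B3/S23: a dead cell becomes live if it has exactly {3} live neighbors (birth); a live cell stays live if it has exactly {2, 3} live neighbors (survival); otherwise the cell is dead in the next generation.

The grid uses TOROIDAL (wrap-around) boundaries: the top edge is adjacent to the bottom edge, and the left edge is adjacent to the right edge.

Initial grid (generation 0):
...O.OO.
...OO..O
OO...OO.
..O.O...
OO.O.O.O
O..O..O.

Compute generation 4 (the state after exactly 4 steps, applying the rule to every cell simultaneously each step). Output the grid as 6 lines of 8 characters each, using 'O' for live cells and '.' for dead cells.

Simulating step by step:
Generation 0 (given above): 20 live cells
Generation 1: 26 live cells
..OO.OO.
O.OO...O
OOO..OOO
..OOO...
OO.O.OOO
OO.O....
Generation 2: 7 live cells
......O.
........
.....OO.
........
.....OOO
...O....
Generation 3: 6 live cells
........
.....OO.
........
.......O
......O.
.....O.O
Generation 4: 5 live cells
(generation 4 grid is the final answer)

Answer: .....O..
........
......O.
........
......OO
......O.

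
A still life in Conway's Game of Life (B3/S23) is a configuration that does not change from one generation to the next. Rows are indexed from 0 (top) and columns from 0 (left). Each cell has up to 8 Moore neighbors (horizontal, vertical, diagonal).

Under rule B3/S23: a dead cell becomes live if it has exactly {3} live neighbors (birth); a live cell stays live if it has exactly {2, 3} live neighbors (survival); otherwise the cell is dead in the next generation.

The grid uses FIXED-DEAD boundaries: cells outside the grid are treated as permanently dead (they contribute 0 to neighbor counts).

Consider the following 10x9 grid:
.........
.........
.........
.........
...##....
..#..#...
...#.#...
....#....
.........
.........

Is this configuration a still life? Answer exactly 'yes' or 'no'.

Answer: yes

Derivation:
Compute generation 1 and compare to generation 0 (given above):
Generation 1:
.........
.........
.........
.........
...##....
..#..#...
...#.#...
....#....
.........
.........
The grids are IDENTICAL -> still life.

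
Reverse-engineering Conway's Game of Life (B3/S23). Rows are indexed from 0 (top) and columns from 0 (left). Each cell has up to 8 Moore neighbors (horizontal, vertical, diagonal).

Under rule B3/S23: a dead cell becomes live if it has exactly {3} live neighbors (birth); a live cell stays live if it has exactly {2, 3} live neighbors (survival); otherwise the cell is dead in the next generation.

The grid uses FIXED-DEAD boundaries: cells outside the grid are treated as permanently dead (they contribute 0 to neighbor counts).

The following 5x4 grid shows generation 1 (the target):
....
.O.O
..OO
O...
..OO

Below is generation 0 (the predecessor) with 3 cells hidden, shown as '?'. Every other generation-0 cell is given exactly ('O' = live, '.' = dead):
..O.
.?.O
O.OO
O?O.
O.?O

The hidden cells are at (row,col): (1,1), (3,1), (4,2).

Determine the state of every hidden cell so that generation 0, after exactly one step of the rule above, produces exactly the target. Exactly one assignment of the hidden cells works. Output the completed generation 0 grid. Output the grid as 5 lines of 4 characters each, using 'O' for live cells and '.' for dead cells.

Answer: ..O.
...O
O.OO
O.O.
O.OO

Derivation:
Hidden generation-0 cells (in order): (1,1), (3,1), (4,2).
A hidden cell only influences target cells in its own 3x3 neighborhood. Try each of the 2^3 = 8 assignments, step the completed generation 0 forward once under B3/S23, and compare with the target:
  (1,1)=. (3,1)=. (4,2)=. -> step gives (3,2)='O' but target has '.' -> reject
  (1,1)=. (3,1)=. (4,2)=O -> step reproduces the target at every cell -> ACCEPT
  (1,1)=. (3,1)=O (4,2)=. -> step gives (2,0)='O' but target has '.' -> reject
  (1,1)=. (3,1)=O (4,2)=O -> step gives (2,0)='O' but target has '.' -> reject
  (1,1)=O (3,1)=. (4,2)=. -> step gives (0,2)='O' but target has '.' -> reject
  (1,1)=O (3,1)=. (4,2)=O -> step gives (0,2)='O' but target has '.' -> reject
  (1,1)=O (3,1)=O (4,2)=. -> step gives (0,2)='O' but target has '.' -> reject
  (1,1)=O (3,1)=O (4,2)=O -> step gives (0,2)='O' but target has '.' -> reject
Unique solution: (1,1)=dead, (3,1)=dead, (4,2)=live.
Check: live-neighbor counts of every cell in the completed generation 0:
0112
1343
1433
2645
1422
Applying B3/S23 to generation 0 with these counts gives:
....
.O.O
..OO
O...
..OO
which matches the target exactly.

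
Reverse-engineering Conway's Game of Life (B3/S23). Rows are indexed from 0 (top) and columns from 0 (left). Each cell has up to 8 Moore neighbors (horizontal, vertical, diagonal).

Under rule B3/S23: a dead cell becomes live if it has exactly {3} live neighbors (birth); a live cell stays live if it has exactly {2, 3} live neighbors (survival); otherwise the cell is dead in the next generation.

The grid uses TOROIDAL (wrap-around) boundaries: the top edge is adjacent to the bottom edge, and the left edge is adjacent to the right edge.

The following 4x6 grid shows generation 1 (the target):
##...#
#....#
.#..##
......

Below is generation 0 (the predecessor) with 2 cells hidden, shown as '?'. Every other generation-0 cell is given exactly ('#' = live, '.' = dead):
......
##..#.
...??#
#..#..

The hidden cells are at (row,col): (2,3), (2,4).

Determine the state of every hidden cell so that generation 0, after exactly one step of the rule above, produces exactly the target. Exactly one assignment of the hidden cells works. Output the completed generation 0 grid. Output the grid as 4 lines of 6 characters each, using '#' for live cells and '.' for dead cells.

Hidden generation-0 cells (in order): (2,3), (2,4).
A hidden cell only influences target cells in its own 3x3 neighborhood. Try each of the 2^2 = 4 assignments, step the completed generation 0 forward once under B3/S23, and compare with the target:
  (2,3)=. (2,4)=. -> step reproduces the target at every cell -> ACCEPT
  (2,3)=. (2,4)=# -> step gives (1,4)='#' but target has '.' -> reject
  (2,3)=# (2,4)=. -> step gives (1,4)='#' but target has '.' -> reject
  (2,3)=# (2,4)=# -> step gives (1,3)='#' but target has '.' -> reject
Unique solution: (2,3)=dead, (2,4)=dead.
Check: live-neighbor counts of every cell in the completed generation 0:
332223
211113
432233
111022
Applying B3/S23 to generation 0 with these counts gives:
##...#
#....#
.#..##
......
which matches the target exactly.

Answer: ......
##..#.
.....#
#..#..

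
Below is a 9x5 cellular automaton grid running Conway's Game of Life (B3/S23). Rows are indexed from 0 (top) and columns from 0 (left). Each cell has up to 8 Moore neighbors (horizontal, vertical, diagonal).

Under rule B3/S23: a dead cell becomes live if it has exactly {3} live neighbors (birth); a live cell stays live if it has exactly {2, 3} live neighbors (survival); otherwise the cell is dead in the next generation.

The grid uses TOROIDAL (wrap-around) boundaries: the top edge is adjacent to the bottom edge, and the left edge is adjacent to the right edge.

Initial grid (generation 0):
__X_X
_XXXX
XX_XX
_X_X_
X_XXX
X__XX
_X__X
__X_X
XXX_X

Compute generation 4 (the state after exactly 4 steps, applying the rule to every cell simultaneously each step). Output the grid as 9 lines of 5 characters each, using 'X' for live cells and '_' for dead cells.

Answer: _____
_____
_____
_____
_____
_XXX_
_X___
_X_X_
_____

Derivation:
Simulating step by step:
Generation 0 (given above): 27 live cells
Generation 1: 6 live cells
_____
_____
_____
_____
_____
_____
_XX__
__X_X
__X_X
Generation 2: 5 live cells
_____
_____
_____
_____
_____
_____
_XXX_
X_X__
_____
Generation 3: 6 live cells
_____
_____
_____
_____
_____
__X__
_XXX_
__XX_
_____
Generation 4: 6 live cells
(generation 4 grid is the final answer)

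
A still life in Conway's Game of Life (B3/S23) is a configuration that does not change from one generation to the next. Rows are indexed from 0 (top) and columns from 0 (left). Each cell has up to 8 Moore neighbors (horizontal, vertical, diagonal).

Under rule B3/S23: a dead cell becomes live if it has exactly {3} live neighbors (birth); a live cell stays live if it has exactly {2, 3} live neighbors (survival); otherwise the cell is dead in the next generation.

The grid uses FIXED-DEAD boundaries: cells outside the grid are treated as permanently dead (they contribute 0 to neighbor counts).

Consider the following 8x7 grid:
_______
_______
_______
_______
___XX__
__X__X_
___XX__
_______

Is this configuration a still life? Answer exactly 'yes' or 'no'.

Answer: yes

Derivation:
Compute generation 1 and compare to generation 0 (given above):
Generation 1:
_______
_______
_______
_______
___XX__
__X__X_
___XX__
_______
The grids are IDENTICAL -> still life.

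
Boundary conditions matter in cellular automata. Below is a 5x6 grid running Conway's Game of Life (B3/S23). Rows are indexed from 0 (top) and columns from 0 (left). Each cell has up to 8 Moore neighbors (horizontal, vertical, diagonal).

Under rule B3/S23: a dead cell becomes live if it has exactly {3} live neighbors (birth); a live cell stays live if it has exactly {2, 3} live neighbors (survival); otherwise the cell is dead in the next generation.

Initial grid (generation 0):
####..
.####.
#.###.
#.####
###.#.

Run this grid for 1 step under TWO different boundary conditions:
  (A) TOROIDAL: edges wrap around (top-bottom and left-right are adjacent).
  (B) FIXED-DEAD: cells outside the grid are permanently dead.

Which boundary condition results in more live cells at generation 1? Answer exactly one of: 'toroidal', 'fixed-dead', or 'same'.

Under TOROIDAL boundary, generation 1:
......
......
#.....
......
......
Population = 1

Under FIXED-DEAD boundary, generation 1:
#...#.
......
#.....
#....#
#.#.##
Population = 9

Comparison: toroidal=1, fixed-dead=9 -> fixed-dead

Answer: fixed-dead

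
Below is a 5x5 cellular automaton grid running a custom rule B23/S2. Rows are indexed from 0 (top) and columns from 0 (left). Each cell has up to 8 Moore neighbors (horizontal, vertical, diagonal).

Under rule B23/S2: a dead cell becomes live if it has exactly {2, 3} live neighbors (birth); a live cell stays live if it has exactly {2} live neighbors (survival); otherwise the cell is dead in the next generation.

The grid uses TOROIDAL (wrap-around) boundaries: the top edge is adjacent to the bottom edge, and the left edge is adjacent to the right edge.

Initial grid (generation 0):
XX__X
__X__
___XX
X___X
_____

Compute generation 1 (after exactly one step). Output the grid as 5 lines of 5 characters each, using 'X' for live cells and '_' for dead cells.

Simulating step by step:
Generation 0 (given above): 8 live cells
Generation 1: 13 live cells
(generation 1 grid is the final answer)

Answer: XXXX_
_XX__
XXX__
X__X_
_X_X_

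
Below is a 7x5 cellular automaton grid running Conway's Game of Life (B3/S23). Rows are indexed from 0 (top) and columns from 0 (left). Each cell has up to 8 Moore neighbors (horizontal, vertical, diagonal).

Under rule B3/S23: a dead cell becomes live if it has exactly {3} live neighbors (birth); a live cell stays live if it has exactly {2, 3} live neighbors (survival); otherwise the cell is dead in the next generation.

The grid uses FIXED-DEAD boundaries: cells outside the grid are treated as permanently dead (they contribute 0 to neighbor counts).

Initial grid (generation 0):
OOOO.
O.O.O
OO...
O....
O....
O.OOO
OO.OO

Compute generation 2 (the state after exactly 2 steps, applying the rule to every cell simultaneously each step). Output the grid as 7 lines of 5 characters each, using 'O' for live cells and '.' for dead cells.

Answer: .....
.O...
.....
OO...
O..O.
O.O.O
OO.O.

Derivation:
Simulating step by step:
Generation 0 (given above): 19 live cells
Generation 1: 13 live cells
O.OO.
.....
O....
O....
O..O.
O.O.O
OO..O
Generation 2: 11 live cells
(generation 2 grid is the final answer)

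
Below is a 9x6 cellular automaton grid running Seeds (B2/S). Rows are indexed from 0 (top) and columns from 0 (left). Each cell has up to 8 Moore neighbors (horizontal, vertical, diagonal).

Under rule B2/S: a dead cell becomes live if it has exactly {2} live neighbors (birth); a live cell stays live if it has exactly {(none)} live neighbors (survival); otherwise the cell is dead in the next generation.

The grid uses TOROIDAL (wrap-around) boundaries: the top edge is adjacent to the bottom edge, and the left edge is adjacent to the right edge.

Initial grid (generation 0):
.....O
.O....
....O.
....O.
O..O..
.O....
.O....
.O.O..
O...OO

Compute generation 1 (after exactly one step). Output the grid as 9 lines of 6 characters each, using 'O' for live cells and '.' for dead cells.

Answer: .O....
O...OO
...O.O
......
.OO.OO
......
......
......
.OOO..

Derivation:
Simulating step by step:
Generation 0 (given above): 13 live cells
Generation 1: 13 live cells
(generation 1 grid is the final answer)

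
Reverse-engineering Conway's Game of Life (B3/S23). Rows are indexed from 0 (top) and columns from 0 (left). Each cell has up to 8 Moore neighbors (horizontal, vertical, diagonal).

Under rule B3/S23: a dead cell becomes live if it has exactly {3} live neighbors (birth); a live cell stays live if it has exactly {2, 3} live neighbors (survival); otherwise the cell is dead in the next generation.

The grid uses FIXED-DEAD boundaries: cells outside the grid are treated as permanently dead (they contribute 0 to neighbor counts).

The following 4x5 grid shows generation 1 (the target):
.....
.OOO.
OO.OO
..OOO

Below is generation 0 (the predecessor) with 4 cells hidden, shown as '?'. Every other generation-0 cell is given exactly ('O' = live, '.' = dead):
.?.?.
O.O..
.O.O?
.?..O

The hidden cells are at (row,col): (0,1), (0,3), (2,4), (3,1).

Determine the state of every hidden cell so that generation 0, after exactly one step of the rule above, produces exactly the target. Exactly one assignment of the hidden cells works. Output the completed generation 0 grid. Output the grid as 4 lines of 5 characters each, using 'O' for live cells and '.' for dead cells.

Answer: .....
O.O..
.O.OO
.O..O

Derivation:
Hidden generation-0 cells (in order): (0,1), (0,3), (2,4), (3,1).
A hidden cell only influences target cells in its own 3x3 neighborhood. Try each of the 2^4 = 16 assignments, step the completed generation 0 forward once under B3/S23, and compare with the target:
  (0,1)=. (0,3)=. (2,4)=. (3,1)=. -> step gives (1,3)='.' but target has 'O' -> reject
  (0,1)=. (0,3)=. (2,4)=. (3,1)=O -> step gives (1,3)='.' but target has 'O' -> reject
  (0,1)=. (0,3)=. (2,4)=O (3,1)=. -> step gives (2,0)='.' but target has 'O' -> reject
  (0,1)=. (0,3)=. (2,4)=O (3,1)=O -> step reproduces the target at every cell -> ACCEPT
  (0,1)=. (0,3)=O (2,4)=. (3,1)=. -> step gives (2,0)='.' but target has 'O' -> reject
  (0,1)=. (0,3)=O (2,4)=. (3,1)=O -> step gives (2,4)='.' but target has 'O' -> reject
  (0,1)=. (0,3)=O (2,4)=O (3,1)=. -> step gives (1,3)='.' but target has 'O' -> reject
  (0,1)=. (0,3)=O (2,4)=O (3,1)=O -> step gives (1,3)='.' but target has 'O' -> reject
  (0,1)=O (0,3)=. (2,4)=. (3,1)=. -> step gives (0,1)='O' but target has '.' -> reject
  (0,1)=O (0,3)=. (2,4)=. (3,1)=O -> step gives (0,1)='O' but target has '.' -> reject
  (0,1)=O (0,3)=. (2,4)=O (3,1)=. -> step gives (0,1)='O' but target has '.' -> reject
  (0,1)=O (0,3)=. (2,4)=O (3,1)=O -> step gives (0,1)='O' but target has '.' -> reject
  (0,1)=O (0,3)=O (2,4)=. (3,1)=. -> step gives (0,1)='O' but target has '.' -> reject
  (0,1)=O (0,3)=O (2,4)=. (3,1)=O -> step gives (0,1)='O' but target has '.' -> reject
  (0,1)=O (0,3)=O (2,4)=O (3,1)=. -> step gives (0,1)='O' but target has '.' -> reject
  (0,1)=O (0,3)=O (2,4)=O (3,1)=O -> step gives (0,1)='O' but target has '.' -> reject
Unique solution: (0,1)=dead, (0,3)=dead, (2,4)=live, (3,1)=live.
Check: live-neighbor counts of every cell in the completed generation 0:
12110
13232
33432
21332
Applying B3/S23 to generation 0 with these counts gives:
.....
.OOO.
OO.OO
..OOO
which matches the target exactly.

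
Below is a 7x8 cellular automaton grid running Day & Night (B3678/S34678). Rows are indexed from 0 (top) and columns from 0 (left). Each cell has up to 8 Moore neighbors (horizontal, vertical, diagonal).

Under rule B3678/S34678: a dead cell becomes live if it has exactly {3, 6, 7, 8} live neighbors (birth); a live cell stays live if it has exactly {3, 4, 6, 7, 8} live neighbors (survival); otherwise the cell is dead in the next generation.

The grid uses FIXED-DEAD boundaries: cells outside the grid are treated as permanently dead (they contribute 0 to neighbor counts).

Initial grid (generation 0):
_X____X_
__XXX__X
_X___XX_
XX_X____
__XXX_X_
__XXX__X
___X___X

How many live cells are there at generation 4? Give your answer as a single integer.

Simulating step by step:
Generation 0 (given above): 22 live cells
Generation 1: 20 live cells
__XX____
_XX_____
XX______
_X_X__X_
___XXX__
__XXXXX_
__XXX___
Generation 2: 16 live cells
_XX_____
XXXX____
XX______
X____X__
____X___
__XXX___
__X_X___
Generation 3: 12 live cells
XXXX____
XX______
X_______
_X______
____XX__
____XX__
________
Generation 4: 9 live cells
XXX_____
X_______
X_______
________
____XX__
____XX__
________
Population at generation 4: 9

Answer: 9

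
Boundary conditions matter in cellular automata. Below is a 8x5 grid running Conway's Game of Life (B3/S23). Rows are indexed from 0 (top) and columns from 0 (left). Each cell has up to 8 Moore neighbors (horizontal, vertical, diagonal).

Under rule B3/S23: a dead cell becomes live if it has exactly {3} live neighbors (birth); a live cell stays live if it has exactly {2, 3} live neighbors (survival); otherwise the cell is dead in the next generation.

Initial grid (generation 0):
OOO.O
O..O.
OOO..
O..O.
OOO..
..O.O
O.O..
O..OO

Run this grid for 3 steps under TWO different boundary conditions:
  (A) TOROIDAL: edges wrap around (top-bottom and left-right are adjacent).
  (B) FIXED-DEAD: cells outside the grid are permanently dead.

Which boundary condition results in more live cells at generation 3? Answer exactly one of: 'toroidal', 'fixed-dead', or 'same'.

Under TOROIDAL boundary, generation 3:
O.O..
...OO
.....
.O..O
.OO.O
....O
.O.OO
..O..
Population = 14

Under FIXED-DEAD boundary, generation 3:
.OOO.
....O
..O.O
.....
..OO.
.OO..
.OO..
..OO.
Population = 14

Comparison: toroidal=14, fixed-dead=14 -> same

Answer: same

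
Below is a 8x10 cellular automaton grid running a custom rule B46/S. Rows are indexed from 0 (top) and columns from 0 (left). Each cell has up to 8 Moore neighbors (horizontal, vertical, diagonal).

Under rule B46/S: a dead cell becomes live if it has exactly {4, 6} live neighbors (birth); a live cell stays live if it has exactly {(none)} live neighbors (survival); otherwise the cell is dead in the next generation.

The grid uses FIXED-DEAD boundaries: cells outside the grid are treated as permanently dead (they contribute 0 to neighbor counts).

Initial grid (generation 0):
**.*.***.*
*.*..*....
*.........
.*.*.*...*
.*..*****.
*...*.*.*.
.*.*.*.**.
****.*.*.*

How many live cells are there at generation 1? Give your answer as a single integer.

Answer: 9

Derivation:
Simulating step by step:
Generation 0 (given above): 37 live cells
Generation 1: 9 live cells
..........
......*...
.*........
....*.*...
..........
.....*....
*.........
....*.*.*.
Population at generation 1: 9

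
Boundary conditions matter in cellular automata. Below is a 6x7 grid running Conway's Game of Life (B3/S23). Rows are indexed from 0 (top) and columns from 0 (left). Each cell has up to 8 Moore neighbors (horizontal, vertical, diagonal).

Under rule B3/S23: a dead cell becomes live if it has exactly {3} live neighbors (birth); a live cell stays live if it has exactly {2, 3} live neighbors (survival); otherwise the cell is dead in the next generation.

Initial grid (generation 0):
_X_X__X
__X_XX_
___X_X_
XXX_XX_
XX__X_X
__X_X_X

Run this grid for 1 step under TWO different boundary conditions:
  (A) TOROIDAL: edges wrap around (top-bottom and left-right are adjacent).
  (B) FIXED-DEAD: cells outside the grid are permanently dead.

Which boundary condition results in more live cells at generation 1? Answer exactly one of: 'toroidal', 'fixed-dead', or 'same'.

Under TOROIDAL boundary, generation 1:
XX____X
__X__XX
_______
__X____
____X__
__X_X_X
Population = 11

Under FIXED-DEAD boundary, generation 1:
__XXXX_
__X__XX
______X
X_X___X
X___X_X
_X_X___
Population = 16

Comparison: toroidal=11, fixed-dead=16 -> fixed-dead

Answer: fixed-dead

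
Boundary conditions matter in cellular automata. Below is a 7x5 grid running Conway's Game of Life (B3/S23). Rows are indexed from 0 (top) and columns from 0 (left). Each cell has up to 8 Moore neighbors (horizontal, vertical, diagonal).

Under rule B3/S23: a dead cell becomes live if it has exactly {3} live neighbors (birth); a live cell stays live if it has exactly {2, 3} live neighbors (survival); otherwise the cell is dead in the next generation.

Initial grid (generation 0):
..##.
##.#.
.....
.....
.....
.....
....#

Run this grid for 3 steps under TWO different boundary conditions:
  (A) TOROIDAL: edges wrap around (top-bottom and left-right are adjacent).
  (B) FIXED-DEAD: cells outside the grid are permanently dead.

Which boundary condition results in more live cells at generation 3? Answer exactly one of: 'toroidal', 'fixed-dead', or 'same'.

Answer: toroidal

Derivation:
Under TOROIDAL boundary, generation 3:
.#...
.##.#
.....
.....
.....
.....
.##.#
Population = 7

Under FIXED-DEAD boundary, generation 3:
.....
.....
.....
.....
.....
.....
.....
Population = 0

Comparison: toroidal=7, fixed-dead=0 -> toroidal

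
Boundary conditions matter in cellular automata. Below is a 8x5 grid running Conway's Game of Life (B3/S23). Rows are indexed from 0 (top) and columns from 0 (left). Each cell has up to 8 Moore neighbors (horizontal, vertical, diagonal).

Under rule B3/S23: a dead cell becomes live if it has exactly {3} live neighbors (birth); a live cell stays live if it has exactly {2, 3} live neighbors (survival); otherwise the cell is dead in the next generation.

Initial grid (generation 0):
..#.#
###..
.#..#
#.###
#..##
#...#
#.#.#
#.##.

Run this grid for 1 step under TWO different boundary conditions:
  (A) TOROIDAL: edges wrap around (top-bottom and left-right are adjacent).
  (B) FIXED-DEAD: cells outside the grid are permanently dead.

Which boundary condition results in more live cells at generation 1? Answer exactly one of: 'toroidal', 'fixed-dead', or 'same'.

Answer: fixed-dead

Derivation:
Under TOROIDAL boundary, generation 1:
....#
..#.#
.....
..#..
..#..
.....
..#..
#.#..
Population = 8

Under FIXED-DEAD boundary, generation 1:
..##.
#.#..
....#
#.#..
#.#..
#...#
#.#.#
..##.
Population = 16

Comparison: toroidal=8, fixed-dead=16 -> fixed-dead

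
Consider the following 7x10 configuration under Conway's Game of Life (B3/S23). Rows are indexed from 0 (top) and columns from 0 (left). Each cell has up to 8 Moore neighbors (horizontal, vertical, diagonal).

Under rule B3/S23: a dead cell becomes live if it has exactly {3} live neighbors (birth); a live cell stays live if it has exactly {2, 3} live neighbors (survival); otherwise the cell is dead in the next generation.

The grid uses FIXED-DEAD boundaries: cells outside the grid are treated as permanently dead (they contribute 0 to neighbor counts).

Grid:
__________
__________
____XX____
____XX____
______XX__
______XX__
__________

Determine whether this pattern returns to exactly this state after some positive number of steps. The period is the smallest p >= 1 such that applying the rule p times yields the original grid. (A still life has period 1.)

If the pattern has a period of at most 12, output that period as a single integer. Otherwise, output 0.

Simulating and comparing each generation to the original:
Gen 0 (original, given above): 8 live cells
Gen 1: 6 live cells, differs from original
Gen 2: 8 live cells, MATCHES original -> period = 2

Answer: 2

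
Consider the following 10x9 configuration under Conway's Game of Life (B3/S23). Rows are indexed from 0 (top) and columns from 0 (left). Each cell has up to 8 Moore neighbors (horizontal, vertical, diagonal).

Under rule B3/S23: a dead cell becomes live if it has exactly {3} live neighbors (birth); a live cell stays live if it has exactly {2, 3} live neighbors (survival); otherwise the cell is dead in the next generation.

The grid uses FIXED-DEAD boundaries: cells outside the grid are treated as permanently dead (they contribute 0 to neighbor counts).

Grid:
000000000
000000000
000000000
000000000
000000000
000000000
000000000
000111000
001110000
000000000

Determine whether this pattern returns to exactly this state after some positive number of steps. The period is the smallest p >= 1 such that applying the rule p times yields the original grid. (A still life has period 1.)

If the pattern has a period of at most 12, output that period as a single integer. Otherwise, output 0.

Simulating and comparing each generation to the original:
Gen 0 (original, given above): 6 live cells
Gen 1: 6 live cells, differs from original
Gen 2: 6 live cells, MATCHES original -> period = 2

Answer: 2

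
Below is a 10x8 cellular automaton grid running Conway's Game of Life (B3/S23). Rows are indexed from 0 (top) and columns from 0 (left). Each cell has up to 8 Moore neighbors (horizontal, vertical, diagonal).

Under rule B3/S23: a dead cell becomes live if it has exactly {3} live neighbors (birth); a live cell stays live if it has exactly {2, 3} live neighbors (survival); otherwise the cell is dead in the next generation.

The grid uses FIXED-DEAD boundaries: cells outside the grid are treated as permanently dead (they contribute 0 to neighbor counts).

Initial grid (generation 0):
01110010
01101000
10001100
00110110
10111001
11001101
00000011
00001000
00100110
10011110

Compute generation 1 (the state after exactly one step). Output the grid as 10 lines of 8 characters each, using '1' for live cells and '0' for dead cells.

Simulating step by step:
Generation 0 (given above): 35 live cells
Generation 1: 23 live cells
(generation 1 grid is the final answer)

Answer: 01010000
10001000
00000010
00100010
10000001
11101101
00001011
00000001
00000010
00011010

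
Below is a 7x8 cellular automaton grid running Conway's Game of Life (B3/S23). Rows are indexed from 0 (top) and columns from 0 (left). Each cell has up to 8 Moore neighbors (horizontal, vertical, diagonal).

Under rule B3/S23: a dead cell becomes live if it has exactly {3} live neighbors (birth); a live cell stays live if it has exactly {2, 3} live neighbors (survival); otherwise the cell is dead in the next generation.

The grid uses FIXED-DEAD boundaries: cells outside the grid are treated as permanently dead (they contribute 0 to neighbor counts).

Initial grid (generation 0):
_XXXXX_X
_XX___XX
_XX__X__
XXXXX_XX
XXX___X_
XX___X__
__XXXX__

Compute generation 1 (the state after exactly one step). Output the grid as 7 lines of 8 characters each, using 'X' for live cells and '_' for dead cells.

Simulating step by step:
Generation 0 (given above): 31 live cells
Generation 1: 23 live cells
(generation 1 grid is the final answer)

Answer: _X_XXX_X
X______X
____XX__
____X_XX
____X_XX
X____XX_
_XXXXX__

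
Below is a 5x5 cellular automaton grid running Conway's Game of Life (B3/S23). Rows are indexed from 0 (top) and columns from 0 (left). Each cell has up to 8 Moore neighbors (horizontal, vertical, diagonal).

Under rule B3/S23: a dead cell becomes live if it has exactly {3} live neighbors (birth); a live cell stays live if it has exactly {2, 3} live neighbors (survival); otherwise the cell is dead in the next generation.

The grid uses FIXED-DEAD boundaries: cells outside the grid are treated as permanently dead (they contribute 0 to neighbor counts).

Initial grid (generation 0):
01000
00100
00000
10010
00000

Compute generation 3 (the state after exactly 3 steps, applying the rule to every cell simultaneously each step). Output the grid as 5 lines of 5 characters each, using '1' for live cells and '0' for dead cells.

Simulating step by step:
Generation 0 (given above): 4 live cells
Generation 1: 0 live cells
00000
00000
00000
00000
00000
Generation 2: 0 live cells
00000
00000
00000
00000
00000
Generation 3: 0 live cells
(generation 3 grid is the final answer)

Answer: 00000
00000
00000
00000
00000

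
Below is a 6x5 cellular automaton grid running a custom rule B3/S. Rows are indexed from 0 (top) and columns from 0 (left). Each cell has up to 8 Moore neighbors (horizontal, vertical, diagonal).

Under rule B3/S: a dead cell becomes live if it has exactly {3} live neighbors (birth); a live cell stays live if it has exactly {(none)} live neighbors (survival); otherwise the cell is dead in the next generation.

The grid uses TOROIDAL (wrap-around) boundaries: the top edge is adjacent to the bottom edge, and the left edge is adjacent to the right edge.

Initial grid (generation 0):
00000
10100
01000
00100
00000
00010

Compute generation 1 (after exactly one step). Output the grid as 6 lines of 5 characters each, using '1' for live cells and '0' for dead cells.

Answer: 00000
01000
00100
00000
00000
00000

Derivation:
Simulating step by step:
Generation 0 (given above): 5 live cells
Generation 1: 2 live cells
(generation 1 grid is the final answer)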